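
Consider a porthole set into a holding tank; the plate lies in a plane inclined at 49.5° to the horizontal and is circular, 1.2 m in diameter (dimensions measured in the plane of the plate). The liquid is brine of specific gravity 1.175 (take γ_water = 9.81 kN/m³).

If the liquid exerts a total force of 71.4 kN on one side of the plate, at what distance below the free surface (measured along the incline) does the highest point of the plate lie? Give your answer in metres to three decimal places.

γ = 1.175 × 9.81 = 11.52675 kN/m³.
A = π(0.6)² = 1.13097 m².
From F = γ·h_c·A, the centroid depth is h_c = 71.4/(11.52675 × 1.13097) = 5.47697 m.
Let θ = 49.5° be the plate's angle to the horizontal; measure y along the incline from where the plane meets the free surface. Vertical depth h = y·sinθ with sinθ = 0.760406.
Along the incline, y_c = h_c/sinθ = 5.47697/0.760406 = 7.20269 m.
The centroid is at the centre, 0.6 m below the top of the plate, so the highest point sits at y_top = 7.20269 − 0.6 = 6.60269 m along the incline.

y_top ≈ 6.603 m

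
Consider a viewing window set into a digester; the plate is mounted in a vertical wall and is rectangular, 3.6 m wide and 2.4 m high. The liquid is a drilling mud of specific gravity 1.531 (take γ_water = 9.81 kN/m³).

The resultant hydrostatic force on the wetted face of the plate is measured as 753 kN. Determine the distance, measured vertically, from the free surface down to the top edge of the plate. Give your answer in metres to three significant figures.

γ = 1.531 × 9.81 = 15.01911 kN/m³.
A = 3.6 × 2.4 = 8.64 m².
From F = γ·h_c·A, the centroid depth is h_c = 753/(15.01911 × 8.64) = 5.80279 m.
The centroid lies 2.4/2 = 1.2 m below the top edge, so the top edge sits at h_top = 5.80279 − 1.2 = 4.60279 m below the surface.

d_top ≈ 4.60 m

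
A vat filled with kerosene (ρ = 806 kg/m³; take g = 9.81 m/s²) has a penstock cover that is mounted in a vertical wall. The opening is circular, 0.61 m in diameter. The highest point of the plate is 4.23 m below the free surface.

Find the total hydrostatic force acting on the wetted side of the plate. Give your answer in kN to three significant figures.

γ = ρg = 806 × 9.81 / 1000 = 7.90686 kN/m³.
The centroid is at the centre, 0.305 m below the top of the plate, so the centroid depth is h_c = 4.23 + 0.305 = 4.535 m.
A = π(0.305)² = 0.292247 m².
Resultant F = γ·h_c·A = 7.90686 × 4.535 × 0.292247 = 10.4793 kN.

F ≈ 10.5 kN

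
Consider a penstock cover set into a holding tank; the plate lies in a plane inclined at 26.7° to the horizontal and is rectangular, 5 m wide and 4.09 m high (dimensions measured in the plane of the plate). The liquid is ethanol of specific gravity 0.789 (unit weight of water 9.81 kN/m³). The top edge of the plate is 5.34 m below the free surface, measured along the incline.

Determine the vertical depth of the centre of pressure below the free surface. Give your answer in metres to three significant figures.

h_p = 3.40 m

γ = 0.789 × 9.81 = 7.74009 kN/m³.
Let θ = 26.7° be the plate's angle to the horizontal; measure y along the incline from where the plane meets the free surface. Vertical depth h = y·sinθ with sinθ = 0.449319.
The centroid lies 4.09/2 = 2.045 m below the top edge, so y_c = 5.34 + 2.045 = 7.385 m and h_c = 7.385 × 0.449319 = 3.31822 m.
A = 5 × 4.09 = 20.45 m².
Resultant F = γ·h_c·A = 7.74009 × 3.31822 × 20.45 = 525.224 kN.
I_c = b·h³/12 = 5 × 4.09³/12 = 28.5075 m⁴.
Centre of pressure: y_p = y_c + I_c/(y_c·A) = 7.385 + 28.5075/(7.385 × 20.45) = 7.385 + 0.188762 = 7.57376 m along the plane.
Vertically, h_p = y_p·sinθ = 7.57376 × 0.449319 = 3.40303 m.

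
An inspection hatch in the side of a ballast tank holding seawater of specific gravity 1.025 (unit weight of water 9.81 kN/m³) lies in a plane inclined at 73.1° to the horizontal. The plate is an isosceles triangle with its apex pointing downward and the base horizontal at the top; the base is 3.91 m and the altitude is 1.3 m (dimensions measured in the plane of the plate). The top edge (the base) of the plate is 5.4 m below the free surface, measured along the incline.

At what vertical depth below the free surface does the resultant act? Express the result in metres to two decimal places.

γ = 1.025 × 9.81 = 10.05525 kN/m³.
Let θ = 73.1° be the plate's angle to the horizontal; measure y along the incline from where the plane meets the free surface. Vertical depth h = y·sinθ with sinθ = 0.956814.
With the apex down, the centroid sits h/3 = 1.3/3 = 0.433333 m below the base (the top edge), so y_c = 5.4 + 0.433333 = 5.83333 m and h_c = 5.83333 × 0.956814 = 5.58141 m.
A = ½ × 3.91 × 1.3 = 2.5415 m².
Resultant F = γ·h_c·A = 10.05525 × 5.58141 × 2.5415 = 142.635 kN.
I_c = b·h³/36 = 3.91 × 1.3³/36 = 0.238619 m⁴.
Centre of pressure: y_p = y_c + I_c/(y_c·A) = 5.83333 + 0.238619/(5.83333 × 2.5415) = 5.83333 + 0.0160953 = 5.84943 m along the plane.
Vertically, h_p = y_p·sinθ = 5.84943 × 0.956814 = 5.59682 m.

h_p = 5.60 m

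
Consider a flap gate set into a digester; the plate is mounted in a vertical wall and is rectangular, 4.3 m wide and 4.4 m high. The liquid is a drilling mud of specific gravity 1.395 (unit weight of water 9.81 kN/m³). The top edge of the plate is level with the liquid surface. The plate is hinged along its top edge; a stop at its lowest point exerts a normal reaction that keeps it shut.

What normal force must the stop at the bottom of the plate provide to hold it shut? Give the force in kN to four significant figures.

P ≈ 379.7 kN

γ = 1.395 × 9.81 = 13.68495 kN/m³.
The centroid lies 4.4/2 = 2.2 m below the top edge, so the centroid depth is h_c = 2.2 m.
A = 4.3 × 4.4 = 18.92 m².
Resultant F = γ·h_c·A = 13.68495 × 2.2 × 18.92 = 569.622 kN.
I_c = b·h³/12 = 4.3 × 4.4³/12 = 30.5243 m⁴.
Centre of pressure: y_p = y_c + I_c/(y_c·A) = 2.2 + 30.5243/(2.2 × 18.92) = 2.2 + 0.733334 = 2.93333 m along the plane.
The resultant acts 2.2 + 0.733334 = 2.93333 m (along the plate) below the hinge at the top edge, so the moment about the hinge is M = F × 2.93333 = 569.622 × 2.93333 = 1670.89 kN·m.
A normal force at the bottom, 4.4 m from the hinge, must supply this moment: P = 1670.89/4.4 = 379.748 kN.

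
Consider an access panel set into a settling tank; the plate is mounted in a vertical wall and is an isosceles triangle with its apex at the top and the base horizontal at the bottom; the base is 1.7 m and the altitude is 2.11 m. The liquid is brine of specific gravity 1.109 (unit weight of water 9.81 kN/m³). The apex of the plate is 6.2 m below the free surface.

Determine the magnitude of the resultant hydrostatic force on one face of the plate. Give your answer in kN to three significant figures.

F ≈ 148 kN

γ = 1.109 × 9.81 = 10.87929 kN/m³.
With the apex up, the centroid sits 2h/3 = 2 × 2.11/3 = 1.40667 m below the apex, so the centroid depth is h_c = 6.2 + 1.40667 = 7.60667 m.
A = ½ × 1.7 × 2.11 = 1.7935 m².
Resultant F = γ·h_c·A = 10.87929 × 7.60667 × 1.7935 = 148.421 kN.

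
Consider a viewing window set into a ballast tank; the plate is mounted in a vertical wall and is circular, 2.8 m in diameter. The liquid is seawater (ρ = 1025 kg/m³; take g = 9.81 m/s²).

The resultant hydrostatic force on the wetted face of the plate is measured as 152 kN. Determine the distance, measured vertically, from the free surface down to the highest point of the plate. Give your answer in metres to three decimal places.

d_top ≈ 1.055 m

γ = ρg = 1025 × 9.81 / 1000 = 10.05525 kN/m³.
A = π(1.4)² = 6.15752 m².
From F = γ·h_c·A, the centroid depth is h_c = 152/(10.05525 × 6.15752) = 2.45496 m.
The centroid is at the centre, 1.4 m below the top of the plate, so the highest point sits at h_top = 2.45496 − 1.4 = 1.05496 m below the surface.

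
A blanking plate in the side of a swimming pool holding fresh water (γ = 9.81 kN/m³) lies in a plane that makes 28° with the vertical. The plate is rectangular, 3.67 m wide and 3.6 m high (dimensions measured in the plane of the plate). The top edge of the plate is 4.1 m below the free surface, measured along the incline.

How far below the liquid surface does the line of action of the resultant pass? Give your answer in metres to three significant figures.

γ = 9.81 kN/m³.
The plate makes 28° with the vertical, i.e. θ = 90° − 28° = 62° to the horizontal. Measuring y along the incline from the free-surface line, vertical depth h = y·sinθ with sinθ = 0.882948.
The centroid lies 3.6/2 = 1.8 m below the top edge, so y_c = 4.1 + 1.8 = 5.9 m and h_c = 5.9 × 0.882948 = 5.20939 m.
A = 3.67 × 3.6 = 13.212 m².
Resultant F = γ·h_c·A = 9.81 × 5.20939 × 13.212 = 675.188 kN.
I_c = b·h³/12 = 3.67 × 3.6³/12 = 14.269 m⁴.
Centre of pressure: y_p = y_c + I_c/(y_c·A) = 5.9 + 14.269/(5.9 × 13.212) = 5.9 + 0.183051 = 6.08305 m along the plane.
Vertically, h_p = y_p·sinθ = 6.08305 × 0.882948 = 5.37102 m.

h_p = 5.37 m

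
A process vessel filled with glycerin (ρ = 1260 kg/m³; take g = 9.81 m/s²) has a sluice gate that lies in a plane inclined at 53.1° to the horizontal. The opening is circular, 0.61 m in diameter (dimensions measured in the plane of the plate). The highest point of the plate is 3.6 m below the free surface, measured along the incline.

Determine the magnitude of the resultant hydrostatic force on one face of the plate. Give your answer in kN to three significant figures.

F ≈ 11.3 kN

γ = ρg = 1260 × 9.81 / 1000 = 12.3606 kN/m³.
Let θ = 53.1° be the plate's angle to the horizontal; measure y along the incline from where the plane meets the free surface. Vertical depth h = y·sinθ with sinθ = 0.799685.
The centroid is at the centre, 0.305 m below the top of the plate, so y_c = 3.6 + 0.305 = 3.905 m and h_c = 3.905 × 0.799685 = 3.12277 m.
A = π(0.305)² = 0.292247 m².
Resultant F = γ·h_c·A = 12.3606 × 3.12277 × 0.292247 = 11.2805 kN.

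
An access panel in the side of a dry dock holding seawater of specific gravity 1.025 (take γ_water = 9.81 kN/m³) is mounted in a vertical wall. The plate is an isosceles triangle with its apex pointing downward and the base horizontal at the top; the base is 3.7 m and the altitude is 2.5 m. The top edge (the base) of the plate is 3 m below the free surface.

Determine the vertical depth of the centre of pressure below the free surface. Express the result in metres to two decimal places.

γ = 1.025 × 9.81 = 10.05525 kN/m³.
With the apex down, the centroid sits h/3 = 2.5/3 = 0.833333 m below the base (the top edge), so the centroid depth is h_c = 3 + 0.833333 = 3.83333 m.
A = ½ × 3.7 × 2.5 = 4.625 m².
Resultant F = γ·h_c·A = 10.05525 × 3.83333 × 4.625 = 178.271 kN.
I_c = b·h³/36 = 3.7 × 2.5³/36 = 1.6059 m⁴.
Centre of pressure: y_p = y_c + I_c/(y_c·A) = 3.83333 + 1.6059/(3.83333 × 4.625) = 3.83333 + 0.0905796 = 3.92391 m along the plane.

h_p = 3.92 m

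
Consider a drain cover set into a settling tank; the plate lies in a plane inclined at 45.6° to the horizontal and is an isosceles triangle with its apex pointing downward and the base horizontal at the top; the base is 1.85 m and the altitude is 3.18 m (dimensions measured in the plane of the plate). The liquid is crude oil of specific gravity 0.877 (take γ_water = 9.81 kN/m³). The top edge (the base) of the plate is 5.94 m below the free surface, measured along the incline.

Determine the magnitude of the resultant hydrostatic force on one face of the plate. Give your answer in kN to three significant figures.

γ = 0.877 × 9.81 = 8.60337 kN/m³.
Let θ = 45.6° be the plate's angle to the horizontal; measure y along the incline from where the plane meets the free surface. Vertical depth h = y·sinθ with sinθ = 0.714473.
With the apex down, the centroid sits h/3 = 3.18/3 = 1.06 m below the base (the top edge), so y_c = 5.94 + 1.06 = 7 m and h_c = 7 × 0.714473 = 5.00131 m.
A = ½ × 1.85 × 3.18 = 2.9415 m².
Resultant F = γ·h_c·A = 8.60337 × 5.00131 × 2.9415 = 126.567 kN.

F ≈ 127 kN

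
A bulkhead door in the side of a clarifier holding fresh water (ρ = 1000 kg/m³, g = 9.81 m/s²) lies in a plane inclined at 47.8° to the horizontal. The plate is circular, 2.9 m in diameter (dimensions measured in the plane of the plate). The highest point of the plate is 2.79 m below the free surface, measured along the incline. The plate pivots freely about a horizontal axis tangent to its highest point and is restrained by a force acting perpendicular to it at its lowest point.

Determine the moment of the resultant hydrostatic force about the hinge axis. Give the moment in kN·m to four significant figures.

γ = ρg = 1000 × 9.81 = 9810 N/m³ = 9.81 kN/m³.
Let θ = 47.8° be the plate's angle to the horizontal; measure y along the incline from where the plane meets the free surface. Vertical depth h = y·sinθ with sinθ = 0.740805.
The centroid is at the centre, 1.45 m below the top of the plate, so y_c = 2.79 + 1.45 = 4.24 m and h_c = 4.24 × 0.740805 = 3.14101 m.
A = π(1.45)² = 6.6052 m².
Resultant F = γ·h_c·A = 9.81 × 3.14101 × 6.6052 = 203.528 kN.
I_c = πr⁴/4 = π × 1.45⁴/4 = 3.47186 m⁴.
Centre of pressure: y_p = y_c + I_c/(y_c·A) = 4.24 + 3.47186/(4.24 × 6.6052) = 4.24 + 0.123968 = 4.36397 m along the plane.
The resultant acts 1.45 + 0.123968 = 1.57397 m (along the plate) below the hinge at the top edge, so the moment about the hinge is M = F × 1.57397 = 203.528 × 1.57397 = 320.347 kN·m.

M ≈ 320.3 kN·m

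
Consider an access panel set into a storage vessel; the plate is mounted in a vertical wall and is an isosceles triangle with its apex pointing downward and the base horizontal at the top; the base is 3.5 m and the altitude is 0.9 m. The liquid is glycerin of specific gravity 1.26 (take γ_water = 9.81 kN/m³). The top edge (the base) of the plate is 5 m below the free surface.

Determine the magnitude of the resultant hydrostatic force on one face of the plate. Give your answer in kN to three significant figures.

F ≈ 103 kN

γ = 1.26 × 9.81 = 12.3606 kN/m³.
With the apex down, the centroid sits h/3 = 0.9/3 = 0.3 m below the base (the top edge), so the centroid depth is h_c = 5 + 0.3 = 5.3 m.
A = ½ × 3.5 × 0.9 = 1.575 m².
Resultant F = γ·h_c·A = 12.3606 × 5.3 × 1.575 = 103.18 kN.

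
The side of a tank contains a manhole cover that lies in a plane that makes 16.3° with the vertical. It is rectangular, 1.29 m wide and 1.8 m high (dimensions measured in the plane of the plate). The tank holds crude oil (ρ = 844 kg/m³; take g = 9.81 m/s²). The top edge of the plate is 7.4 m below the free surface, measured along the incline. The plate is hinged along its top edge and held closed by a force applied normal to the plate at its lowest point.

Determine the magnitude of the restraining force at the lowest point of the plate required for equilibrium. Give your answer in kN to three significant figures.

P ≈ 79.3 kN

γ = ρg = 844 × 9.81 / 1000 = 8.27964 kN/m³.
The plate makes 16.3° with the vertical, i.e. θ = 90° − 16.3° = 73.7° to the horizontal. Measuring y along the incline from the free-surface line, vertical depth h = y·sinθ with sinθ = 0.959805.
The centroid lies 1.8/2 = 0.9 m below the top edge, so y_c = 7.4 + 0.9 = 8.3 m and h_c = 8.3 × 0.959805 = 7.96638 m.
A = 1.29 × 1.8 = 2.322 m².
Resultant F = γ·h_c·A = 8.27964 × 7.96638 × 2.322 = 153.156 kN.
I_c = b·h³/12 = 1.29 × 1.8³/12 = 0.62694 m⁴.
Centre of pressure: y_p = y_c + I_c/(y_c·A) = 8.3 + 0.62694/(8.3 × 2.322) = 8.3 + 0.0325301 = 8.33253 m along the plane.
The resultant acts 0.9 + 0.0325301 = 0.93253 m (along the plate) below the hinge at the top edge, so the moment about the hinge is M = F × 0.93253 = 153.156 × 0.93253 = 142.823 kN·m.
A normal force at the bottom, 1.8 m from the hinge, must supply this moment: P = 142.823/1.8 = 79.3461 kN.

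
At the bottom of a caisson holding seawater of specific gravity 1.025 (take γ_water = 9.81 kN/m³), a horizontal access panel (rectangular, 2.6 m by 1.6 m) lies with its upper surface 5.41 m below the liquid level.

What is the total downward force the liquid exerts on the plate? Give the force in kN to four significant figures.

γ = 1.025 × 9.81 = 10.05525 kN/m³.
The plate is horizontal, so pressure is uniform at p = γ·h = 10.05525 × 5.41 = 54.3989 kN/m².
A = 2.6 × 1.6 = 4.16 m².
F = p·A = 54.3989 × 4.16 = 226.299 kN.

F ≈ 226.3 kN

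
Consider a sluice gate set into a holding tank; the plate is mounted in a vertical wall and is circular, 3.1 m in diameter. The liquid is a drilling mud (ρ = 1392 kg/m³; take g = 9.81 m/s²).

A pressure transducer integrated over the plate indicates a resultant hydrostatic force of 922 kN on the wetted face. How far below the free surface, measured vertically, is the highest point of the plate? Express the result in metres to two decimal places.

γ = ρg = 1392 × 9.81 / 1000 = 13.65552 kN/m³.
A = π(1.55)² = 7.54768 m².
From F = γ·h_c·A, the centroid depth is h_c = 922/(13.65552 × 7.54768) = 8.94559 m.
The centroid is at the centre, 1.55 m below the top of the plate, so the highest point sits at h_top = 8.94559 − 1.55 = 7.39559 m below the surface.

d_top ≈ 7.40 m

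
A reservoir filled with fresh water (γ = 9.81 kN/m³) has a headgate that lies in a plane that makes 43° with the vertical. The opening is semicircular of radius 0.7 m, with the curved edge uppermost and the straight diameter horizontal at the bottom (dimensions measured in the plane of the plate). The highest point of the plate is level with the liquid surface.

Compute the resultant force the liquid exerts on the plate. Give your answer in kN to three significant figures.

γ = 9.81 kN/m³.
The plate makes 43° with the vertical, i.e. θ = 90° − 43° = 47° to the horizontal. Measuring y along the incline from the free-surface line, vertical depth h = y·sinθ with sinθ = 0.731354.
The centroid lies 4r/(3π) = 0.297089 m above the diameter, so r − 4r/(3π) = 0.7 − 0.297089 = 0.402911 m below the topmost point, so y_c = 0.402911 m and h_c = 0.402911 × 0.731354 = 0.294671 m.
A = πr²/2 = π × 0.7²/2 = 0.76969 m².
Resultant F = γ·h_c·A = 9.81 × 0.294671 × 0.76969 = 2.22496 kN.

F ≈ 2.22 kN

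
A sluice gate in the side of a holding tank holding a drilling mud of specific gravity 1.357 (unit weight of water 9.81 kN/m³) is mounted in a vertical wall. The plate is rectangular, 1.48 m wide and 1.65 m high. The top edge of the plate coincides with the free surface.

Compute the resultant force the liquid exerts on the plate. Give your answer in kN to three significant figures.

F ≈ 26.8 kN

γ = 1.357 × 9.81 = 13.31217 kN/m³.
The centroid lies 1.65/2 = 0.825 m below the top edge, so the centroid depth is h_c = 0.825 m.
A = 1.48 × 1.65 = 2.442 m².
Resultant F = γ·h_c·A = 13.31217 × 0.825 × 2.442 = 26.8194 kN.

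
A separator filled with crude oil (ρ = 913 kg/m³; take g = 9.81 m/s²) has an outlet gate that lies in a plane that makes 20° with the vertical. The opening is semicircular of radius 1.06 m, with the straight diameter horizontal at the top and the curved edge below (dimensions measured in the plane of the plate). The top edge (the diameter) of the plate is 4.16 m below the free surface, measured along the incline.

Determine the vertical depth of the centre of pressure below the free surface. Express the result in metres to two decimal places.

h_p = 4.35 m

γ = ρg = 913 × 9.81 / 1000 = 8.95653 kN/m³.
The plate makes 20° with the vertical, i.e. θ = 90° − 20° = 70° to the horizontal. Measuring y along the incline from the free-surface line, vertical depth h = y·sinθ with sinθ = 0.939693.
The centroid of a semicircle lies 4r/(3π) = 0.449878 m from the diameter, here below the top edge, so y_c = 4.16 + 0.449878 = 4.60988 m and h_c = 4.60988 × 0.939693 = 4.33187 m.
A = πr²/2 = π × 1.06²/2 = 1.76495 m².
Resultant F = γ·h_c·A = 8.95653 × 4.33187 × 1.76495 = 68.4775 kN.
I_c = (π/8 − 8/(9π))·r⁴ = 0.109757 × 1.06⁴ = 0.138566 m⁴.
Centre of pressure: y_p = y_c + I_c/(y_c·A) = 4.60988 + 0.138566/(4.60988 × 1.76495) = 4.60988 + 0.0170308 = 4.62691 m along the plane.
Vertically, h_p = y_p·sinθ = 4.62691 × 0.939693 = 4.34787 m.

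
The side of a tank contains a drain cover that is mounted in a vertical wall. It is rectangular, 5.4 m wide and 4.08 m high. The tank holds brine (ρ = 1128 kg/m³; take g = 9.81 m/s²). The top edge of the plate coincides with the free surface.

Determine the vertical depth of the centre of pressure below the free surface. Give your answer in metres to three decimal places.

γ = ρg = 1128 × 9.81 / 1000 = 11.06568 kN/m³.
The centroid lies 4.08/2 = 2.04 m below the top edge, so the centroid depth is h_c = 2.04 m.
A = 5.4 × 4.08 = 22.032 m².
Resultant F = γ·h_c·A = 11.06568 × 2.04 × 22.032 = 497.35 kN.
I_c = b·h³/12 = 5.4 × 4.08³/12 = 30.5628 m⁴.
Centre of pressure: y_p = y_c + I_c/(y_c·A) = 2.04 + 30.5628/(2.04 × 22.032) = 2.04 + 0.68 = 2.72 m along the plane.

h_p = 2.720 m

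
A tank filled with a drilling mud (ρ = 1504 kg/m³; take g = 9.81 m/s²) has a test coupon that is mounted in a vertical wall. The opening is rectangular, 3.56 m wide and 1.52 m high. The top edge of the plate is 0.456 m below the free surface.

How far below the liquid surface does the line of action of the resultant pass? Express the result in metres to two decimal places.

h_p = 1.37 m

γ = ρg = 1504 × 9.81 / 1000 = 14.75424 kN/m³.
The centroid lies 1.52/2 = 0.76 m below the top edge, so the centroid depth is h_c = 0.456 + 0.76 = 1.216 m.
A = 3.56 × 1.52 = 5.4112 m².
Resultant F = γ·h_c·A = 14.75424 × 1.216 × 5.4112 = 97.0832 kN.
I_c = b·h³/12 = 3.56 × 1.52³/12 = 1.04184 m⁴.
Centre of pressure: y_p = y_c + I_c/(y_c·A) = 1.216 + 1.04184/(1.216 × 5.4112) = 1.216 + 0.158334 = 1.37433 m along the plane.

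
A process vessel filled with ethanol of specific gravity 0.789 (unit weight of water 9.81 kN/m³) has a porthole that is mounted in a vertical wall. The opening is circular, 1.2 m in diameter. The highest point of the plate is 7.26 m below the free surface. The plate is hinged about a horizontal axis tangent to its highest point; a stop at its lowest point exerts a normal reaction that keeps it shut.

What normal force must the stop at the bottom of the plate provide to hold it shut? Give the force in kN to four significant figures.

γ = 0.789 × 9.81 = 7.74009 kN/m³.
The centroid is at the centre, 0.6 m below the top of the plate, so the centroid depth is h_c = 7.26 + 0.6 = 7.86 m.
A = π(0.6)² = 1.13097 m².
Resultant F = γ·h_c·A = 7.74009 × 7.86 × 1.13097 = 68.8049 kN.
I_c = πr⁴/4 = π × 0.6⁴/4 = 0.101788 m⁴.
Centre of pressure: y_p = y_c + I_c/(y_c·A) = 7.86 + 0.101788/(7.86 × 1.13097) = 7.86 + 0.0114505 = 7.87145 m along the plane.
The resultant acts 0.6 + 0.0114505 = 0.611451 m (along the plate) below the hinge at the top edge, so the moment about the hinge is M = F × 0.611451 = 68.8049 × 0.611451 = 42.0708 kN·m.
A normal force at the bottom, 1.2 m from the hinge, must supply this moment: P = 42.0708/1.2 = 35.059 kN.

P ≈ 35.06 kN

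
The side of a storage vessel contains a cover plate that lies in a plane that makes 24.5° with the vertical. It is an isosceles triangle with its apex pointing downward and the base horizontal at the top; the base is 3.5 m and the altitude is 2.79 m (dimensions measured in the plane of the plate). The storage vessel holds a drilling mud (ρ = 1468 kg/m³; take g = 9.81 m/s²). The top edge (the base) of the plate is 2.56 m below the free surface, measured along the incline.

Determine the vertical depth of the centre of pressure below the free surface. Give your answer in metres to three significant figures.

h_p = 3.29 m

γ = ρg = 1468 × 9.81 / 1000 = 14.40108 kN/m³.
The plate makes 24.5° with the vertical, i.e. θ = 90° − 24.5° = 65.5° to the horizontal. Measuring y along the incline from the free-surface line, vertical depth h = y·sinθ with sinθ = 0.909961.
With the apex down, the centroid sits h/3 = 2.79/3 = 0.93 m below the base (the top edge), so y_c = 2.56 + 0.93 = 3.49 m and h_c = 3.49 × 0.909961 = 3.17576 m.
A = ½ × 3.5 × 2.79 = 4.8825 m².
Resultant F = γ·h_c·A = 14.40108 × 3.17576 × 4.8825 = 223.298 kN.
I_c = b·h³/36 = 3.5 × 2.79³/36 = 2.11144 m⁴.
Centre of pressure: y_p = y_c + I_c/(y_c·A) = 3.49 + 2.11144/(3.49 × 4.8825) = 3.49 + 0.123911 = 3.61391 m along the plane.
Vertically, h_p = y_p·sinθ = 3.61391 × 0.909961 = 3.28852 m.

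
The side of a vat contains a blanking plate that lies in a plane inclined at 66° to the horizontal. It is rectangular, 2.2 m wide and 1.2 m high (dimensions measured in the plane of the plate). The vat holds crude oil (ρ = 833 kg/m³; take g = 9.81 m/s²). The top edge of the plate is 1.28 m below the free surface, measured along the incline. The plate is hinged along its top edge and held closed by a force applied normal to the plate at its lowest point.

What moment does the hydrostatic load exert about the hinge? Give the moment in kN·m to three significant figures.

γ = ρg = 833 × 9.81 / 1000 = 8.17173 kN/m³.
Let θ = 66° be the plate's angle to the horizontal; measure y along the incline from where the plane meets the free surface. Vertical depth h = y·sinθ with sinθ = 0.913545.
The centroid lies 1.2/2 = 0.6 m below the top edge, so y_c = 1.28 + 0.6 = 1.88 m and h_c = 1.88 × 0.913545 = 1.71746 m.
A = 2.2 × 1.2 = 2.64 m².
Resultant F = γ·h_c·A = 8.17173 × 1.71746 × 2.64 = 37.0514 kN.
I_c = b·h³/12 = 2.2 × 1.2³/12 = 0.3168 m⁴.
Centre of pressure: y_p = y_c + I_c/(y_c·A) = 1.88 + 0.3168/(1.88 × 2.64) = 1.88 + 0.0638298 = 1.94383 m along the plane.
The resultant acts 0.6 + 0.0638298 = 0.66383 m (along the plate) below the hinge at the top edge, so the moment about the hinge is M = F × 0.66383 = 37.0514 × 0.66383 = 24.5958 kN·m.

M ≈ 24.6 kN·m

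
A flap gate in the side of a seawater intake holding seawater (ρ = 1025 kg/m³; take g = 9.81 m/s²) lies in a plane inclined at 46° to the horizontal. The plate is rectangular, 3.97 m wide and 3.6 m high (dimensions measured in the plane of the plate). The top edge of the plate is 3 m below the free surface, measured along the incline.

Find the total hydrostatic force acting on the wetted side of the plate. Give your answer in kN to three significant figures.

F ≈ 496 kN

γ = ρg = 1025 × 9.81 / 1000 = 10.05525 kN/m³.
Let θ = 46° be the plate's angle to the horizontal; measure y along the incline from where the plane meets the free surface. Vertical depth h = y·sinθ with sinθ = 0.719340.
The centroid lies 3.6/2 = 1.8 m below the top edge, so y_c = 3 + 1.8 = 4.8 m and h_c = 4.8 × 0.719340 = 3.45283 m.
A = 3.97 × 3.6 = 14.292 m².
Resultant F = γ·h_c·A = 10.05525 × 3.45283 × 14.292 = 496.205 kN.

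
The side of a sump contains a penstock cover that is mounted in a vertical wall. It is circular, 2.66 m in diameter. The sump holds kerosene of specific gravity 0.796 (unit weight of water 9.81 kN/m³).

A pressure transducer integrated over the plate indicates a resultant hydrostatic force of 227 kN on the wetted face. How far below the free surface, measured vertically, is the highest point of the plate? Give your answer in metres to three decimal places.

γ = 0.796 × 9.81 = 7.80876 kN/m³.
A = π(1.33)² = 5.55716 m².
From F = γ·h_c·A, the centroid depth is h_c = 227/(7.80876 × 5.55716) = 5.23107 m.
The centroid is at the centre, 1.33 m below the top of the plate, so the highest point sits at h_top = 5.23107 − 1.33 = 3.90107 m below the surface.

d_top ≈ 3.901 m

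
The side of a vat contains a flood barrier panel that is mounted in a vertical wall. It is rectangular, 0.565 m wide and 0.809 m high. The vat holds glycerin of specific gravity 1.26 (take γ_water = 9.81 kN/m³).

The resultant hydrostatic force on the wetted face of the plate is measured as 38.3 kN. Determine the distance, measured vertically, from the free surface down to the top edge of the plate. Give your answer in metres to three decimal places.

d_top ≈ 6.374 m

γ = 1.26 × 9.81 = 12.3606 kN/m³.
A = 0.565 × 0.809 = 0.457085 m².
From F = γ·h_c·A, the centroid depth is h_c = 38.3/(12.3606 × 0.457085) = 6.77895 m.
The centroid lies 0.809/2 = 0.4045 m below the top edge, so the top edge sits at h_top = 6.77895 − 0.4045 = 6.37445 m below the surface.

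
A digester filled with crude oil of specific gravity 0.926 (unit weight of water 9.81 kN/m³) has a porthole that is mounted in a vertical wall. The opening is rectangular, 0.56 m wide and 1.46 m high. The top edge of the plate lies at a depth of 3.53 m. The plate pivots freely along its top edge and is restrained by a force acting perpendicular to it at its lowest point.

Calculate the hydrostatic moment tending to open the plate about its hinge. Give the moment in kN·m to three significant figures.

γ = 0.926 × 9.81 = 9.08406 kN/m³.
The centroid lies 1.46/2 = 0.73 m below the top edge, so the centroid depth is h_c = 3.53 + 0.73 = 4.26 m.
A = 0.56 × 1.46 = 0.8176 m².
Resultant F = γ·h_c·A = 9.08406 × 4.26 × 0.8176 = 31.6396 kN.
I_c = b·h³/12 = 0.56 × 1.46³/12 = 0.145233 m⁴.
Centre of pressure: y_p = y_c + I_c/(y_c·A) = 4.26 + 0.145233/(4.26 × 0.8176) = 4.26 + 0.041698 = 4.3017 m along the plane.
The resultant acts 0.73 + 0.041698 = 0.771698 m (along the plate) below the hinge at the top edge, so the moment about the hinge is M = F × 0.771698 = 31.6396 × 0.771698 = 24.4162 kN·m.

M ≈ 24.4 kN·m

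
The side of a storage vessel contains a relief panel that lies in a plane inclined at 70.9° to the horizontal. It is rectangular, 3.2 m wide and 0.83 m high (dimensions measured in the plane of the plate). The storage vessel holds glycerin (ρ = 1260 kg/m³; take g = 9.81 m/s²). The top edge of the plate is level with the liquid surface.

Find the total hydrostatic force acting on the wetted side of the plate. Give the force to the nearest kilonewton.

γ = ρg = 1260 × 9.81 / 1000 = 12.3606 kN/m³.
Let θ = 70.9° be the plate's angle to the horizontal; measure y along the incline from where the plane meets the free surface. Vertical depth h = y·sinθ with sinθ = 0.944949.
The centroid lies 0.83/2 = 0.415 m below the top edge, so y_c = 0.415 m and h_c = 0.415 × 0.944949 = 0.392154 m.
A = 3.2 × 0.83 = 2.656 m².
Resultant F = γ·h_c·A = 12.3606 × 0.392154 × 2.656 = 12.8743 kN.

F ≈ 13 kN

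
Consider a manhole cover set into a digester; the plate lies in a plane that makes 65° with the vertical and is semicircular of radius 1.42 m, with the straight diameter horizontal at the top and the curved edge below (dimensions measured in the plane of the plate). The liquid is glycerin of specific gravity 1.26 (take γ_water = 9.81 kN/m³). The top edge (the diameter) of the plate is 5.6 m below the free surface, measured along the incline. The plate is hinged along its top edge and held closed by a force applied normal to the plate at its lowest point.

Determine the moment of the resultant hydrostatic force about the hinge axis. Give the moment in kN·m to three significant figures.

γ = 1.26 × 9.81 = 12.3606 kN/m³.
The plate makes 65° with the vertical, i.e. θ = 90° − 65° = 25° to the horizontal. Measuring y along the incline from the free-surface line, vertical depth h = y·sinθ with sinθ = 0.422618.
The centroid of a semicircle lies 4r/(3π) = 0.602667 m from the diameter, here below the top edge, so y_c = 5.6 + 0.602667 = 6.20267 m and h_c = 6.20267 × 0.422618 = 2.62136 m.
A = πr²/2 = π × 1.42²/2 = 3.16735 m².
Resultant F = γ·h_c·A = 12.3606 × 2.62136 × 3.16735 = 102.627 kN.
I_c = (π/8 − 8/(9π))·r⁴ = 0.109757 × 1.42⁴ = 0.446258 m⁴.
Centre of pressure: y_p = y_c + I_c/(y_c·A) = 6.20267 + 0.446258/(6.20267 × 3.16735) = 6.20267 + 0.0227149 = 6.22538 m along the plane.
The resultant acts 0.602667 + 0.0227149 = 0.625382 m (along the plate) below the hinge at the top edge, so the moment about the hinge is M = F × 0.625382 = 102.627 × 0.625382 = 64.1811 kN·m.

M ≈ 64.2 kN·m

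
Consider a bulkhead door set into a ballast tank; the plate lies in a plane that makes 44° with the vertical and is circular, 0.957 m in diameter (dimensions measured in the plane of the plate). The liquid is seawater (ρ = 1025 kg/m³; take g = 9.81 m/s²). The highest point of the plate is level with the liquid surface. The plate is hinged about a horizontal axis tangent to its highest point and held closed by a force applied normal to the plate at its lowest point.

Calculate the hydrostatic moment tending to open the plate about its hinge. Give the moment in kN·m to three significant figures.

γ = ρg = 1025 × 9.81 / 1000 = 10.05525 kN/m³.
The plate makes 44° with the vertical, i.e. θ = 90° − 44° = 46° to the horizontal. Measuring y along the incline from the free-surface line, vertical depth h = y·sinθ with sinθ = 0.719340.
The centroid is at the centre, 0.4785 m below the top of the plate, so y_c = 0.4785 m and h_c = 0.4785 × 0.719340 = 0.344204 m.
A = π(0.4785)² = 0.719306 m².
Resultant F = γ·h_c·A = 10.05525 × 0.344204 × 0.719306 = 2.48956 kN.
I_c = πr⁴/4 = π × 0.4785⁴/4 = 0.0411735 m⁴.
Centre of pressure: y_p = y_c + I_c/(y_c·A) = 0.4785 + 0.0411735/(0.4785 × 0.719306) = 0.4785 + 0.119625 = 0.598125 m along the plane.
The resultant acts 0.4785 + 0.119625 = 0.598125 m (along the plate) below the hinge at the top edge, so the moment about the hinge is M = F × 0.598125 = 2.48956 × 0.598125 = 1.48907 kN·m.

M ≈ 1.49 kN·m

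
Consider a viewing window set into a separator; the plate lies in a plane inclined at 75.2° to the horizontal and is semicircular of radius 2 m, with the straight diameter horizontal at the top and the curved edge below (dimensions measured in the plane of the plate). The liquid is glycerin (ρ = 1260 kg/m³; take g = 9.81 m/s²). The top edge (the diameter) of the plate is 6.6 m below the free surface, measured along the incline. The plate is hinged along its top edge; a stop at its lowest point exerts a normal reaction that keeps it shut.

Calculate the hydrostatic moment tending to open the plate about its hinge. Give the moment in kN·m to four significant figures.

γ = ρg = 1260 × 9.81 / 1000 = 12.3606 kN/m³.
Let θ = 75.2° be the plate's angle to the horizontal; measure y along the incline from where the plane meets the free surface. Vertical depth h = y·sinθ with sinθ = 0.966823.
The centroid of a semicircle lies 4r/(3π) = 0.848826 m from the diameter, here below the top edge, so y_c = 6.6 + 0.848826 = 7.44883 m and h_c = 7.44883 × 0.966823 = 7.2017 m.
A = πr²/2 = π × 2²/2 = 6.28319 m².
Resultant F = γ·h_c·A = 12.3606 × 7.2017 × 6.28319 = 559.313 kN.
I_c = (π/8 − 8/(9π))·r⁴ = 0.109757 × 2⁴ = 1.75611 m⁴.
Centre of pressure: y_p = y_c + I_c/(y_c·A) = 7.44883 + 1.75611/(7.44883 × 6.28319) = 7.44883 + 0.0375218 = 7.48635 m along the plane.
The resultant acts 0.848826 + 0.0375218 = 0.886348 m (along the plate) below the hinge at the top edge, so the moment about the hinge is M = F × 0.886348 = 559.313 × 0.886348 = 495.746 kN·m.

M ≈ 495.7 kN·m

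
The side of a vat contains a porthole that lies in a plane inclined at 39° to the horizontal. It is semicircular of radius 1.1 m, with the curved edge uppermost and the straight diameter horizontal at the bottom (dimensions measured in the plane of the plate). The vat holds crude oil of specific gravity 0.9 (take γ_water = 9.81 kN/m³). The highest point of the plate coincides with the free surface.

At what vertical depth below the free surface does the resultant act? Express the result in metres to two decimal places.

h_p = 0.48 m

γ = 0.9 × 9.81 = 8.829 kN/m³.
Let θ = 39° be the plate's angle to the horizontal; measure y along the incline from where the plane meets the free surface. Vertical depth h = y·sinθ with sinθ = 0.629320.
The centroid lies 4r/(3π) = 0.466854 m above the diameter, so r − 4r/(3π) = 1.1 − 0.466854 = 0.633146 m below the topmost point, so y_c = 0.633146 m and h_c = 0.633146 × 0.629320 = 0.398451 m.
A = πr²/2 = π × 1.1²/2 = 1.90066 m².
Resultant F = γ·h_c·A = 8.829 × 0.398451 × 1.90066 = 6.68638 kN.
I_c = (π/8 − 8/(9π))·r⁴ = 0.109757 × 1.1⁴ = 0.160695 m⁴.
Centre of pressure: y_p = y_c + I_c/(y_c·A) = 0.633146 + 0.160695/(0.633146 × 1.90066) = 0.633146 + 0.133535 = 0.766681 m along the plane.
Vertically, h_p = y_p·sinθ = 0.766681 × 0.629320 = 0.482488 m.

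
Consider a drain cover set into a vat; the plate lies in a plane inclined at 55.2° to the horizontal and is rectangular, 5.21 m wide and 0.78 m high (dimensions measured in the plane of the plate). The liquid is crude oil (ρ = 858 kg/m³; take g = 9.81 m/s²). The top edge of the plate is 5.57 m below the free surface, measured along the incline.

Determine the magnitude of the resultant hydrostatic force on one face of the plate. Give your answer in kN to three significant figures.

γ = ρg = 858 × 9.81 / 1000 = 8.41698 kN/m³.
Let θ = 55.2° be the plate's angle to the horizontal; measure y along the incline from where the plane meets the free surface. Vertical depth h = y·sinθ with sinθ = 0.821149.
The centroid lies 0.78/2 = 0.39 m below the top edge, so y_c = 5.57 + 0.39 = 5.96 m and h_c = 5.96 × 0.821149 = 4.89405 m.
A = 5.21 × 0.78 = 4.0638 m².
Resultant F = γ·h_c·A = 8.41698 × 4.89405 × 4.0638 = 167.401 kN.

F ≈ 167 kN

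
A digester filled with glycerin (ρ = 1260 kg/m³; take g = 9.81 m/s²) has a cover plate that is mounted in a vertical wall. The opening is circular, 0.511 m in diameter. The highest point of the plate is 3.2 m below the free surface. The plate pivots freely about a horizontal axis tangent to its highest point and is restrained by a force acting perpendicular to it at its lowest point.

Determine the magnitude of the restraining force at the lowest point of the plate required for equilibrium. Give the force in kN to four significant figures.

γ = ρg = 1260 × 9.81 / 1000 = 12.3606 kN/m³.
The centroid is at the centre, 0.2555 m below the top of the plate, so the centroid depth is h_c = 3.2 + 0.2555 = 3.4555 m.
A = π(0.2555)² = 0.205084 m².
Resultant F = γ·h_c·A = 12.3606 × 3.4555 × 0.205084 = 8.75956 kN.
I_c = πr⁴/4 = π × 0.2555⁴/4 = 0.00334698 m⁴.
Centre of pressure: y_p = y_c + I_c/(y_c·A) = 3.4555 + 0.00334698/(3.4555 × 0.205084) = 3.4555 + 0.00472292 = 3.46022 m along the plane.
The resultant acts 0.2555 + 0.00472292 = 0.260223 m (along the plate) below the hinge at the top edge, so the moment about the hinge is M = F × 0.260223 = 8.75956 × 0.260223 = 2.27944 kN·m.
A normal force at the bottom, 0.511 m from the hinge, must supply this moment: P = 2.27944/0.511 = 4.46074 kN.

P ≈ 4.461 kN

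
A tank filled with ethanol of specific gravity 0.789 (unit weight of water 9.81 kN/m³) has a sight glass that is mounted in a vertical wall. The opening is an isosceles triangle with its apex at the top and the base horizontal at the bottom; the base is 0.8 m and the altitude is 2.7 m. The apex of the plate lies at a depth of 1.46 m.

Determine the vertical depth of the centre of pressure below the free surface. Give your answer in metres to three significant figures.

γ = 0.789 × 9.81 = 7.74009 kN/m³.
With the apex up, the centroid sits 2h/3 = 2 × 2.7/3 = 1.8 m below the apex, so the centroid depth is h_c = 1.46 + 1.8 = 3.26 m.
A = ½ × 0.8 × 2.7 = 1.08 m².
Resultant F = γ·h_c·A = 7.74009 × 3.26 × 1.08 = 27.2513 kN.
I_c = b·h³/36 = 0.8 × 2.7³/36 = 0.4374 m⁴.
Centre of pressure: y_p = y_c + I_c/(y_c·A) = 3.26 + 0.4374/(3.26 × 1.08) = 3.26 + 0.124233 = 3.38423 m along the plane.

h_p = 3.38 m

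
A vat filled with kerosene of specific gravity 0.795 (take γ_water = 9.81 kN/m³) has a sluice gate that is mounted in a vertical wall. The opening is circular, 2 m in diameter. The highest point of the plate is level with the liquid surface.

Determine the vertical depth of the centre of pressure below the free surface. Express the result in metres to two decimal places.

γ = 0.795 × 9.81 = 7.79895 kN/m³.
The centroid is at the centre, 1 m below the top of the plate, so the centroid depth is h_c = 1 m.
A = π(1)² = 3.14159 m².
Resultant F = γ·h_c·A = 7.79895 × 1 × 3.14159 = 24.5011 kN.
I_c = πr⁴/4 = π × 1⁴/4 = 0.785398 m⁴.
Centre of pressure: y_p = y_c + I_c/(y_c·A) = 1 + 0.785398/(1 × 3.14159) = 1 + 0.25 = 1.25 m along the plane.

h_p = 1.25 m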